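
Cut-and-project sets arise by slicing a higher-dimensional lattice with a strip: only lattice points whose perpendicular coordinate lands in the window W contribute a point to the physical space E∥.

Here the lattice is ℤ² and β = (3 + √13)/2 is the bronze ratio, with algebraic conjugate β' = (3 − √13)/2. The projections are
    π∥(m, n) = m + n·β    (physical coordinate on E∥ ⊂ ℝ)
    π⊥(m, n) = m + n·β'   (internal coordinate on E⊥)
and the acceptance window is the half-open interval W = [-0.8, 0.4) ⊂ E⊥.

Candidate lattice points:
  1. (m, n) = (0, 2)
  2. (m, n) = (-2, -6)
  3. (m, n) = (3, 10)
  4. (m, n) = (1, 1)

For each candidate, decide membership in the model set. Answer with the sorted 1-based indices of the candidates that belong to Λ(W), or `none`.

Numerically β ≈ 3.302776 and β' = −1/β ≈ -0.302776.
[1] lift (0,2): star map gives -0.605551; window check -0.8 ≤ -0.605551 < 0.4 is true → IN Λ
[2] lift (-2,-6): star map gives -0.183346; window check -0.8 ≤ -0.183346 < 0.4 is true → IN Λ
[3] lift (3,10): star map gives -0.027756; window check -0.8 ≤ -0.027756 < 0.4 is true → IN Λ
[4] lift (1,1): star map gives 0.697224; window check -0.8 ≤ 0.697224 < 0.4 is false → out

1, 2, 3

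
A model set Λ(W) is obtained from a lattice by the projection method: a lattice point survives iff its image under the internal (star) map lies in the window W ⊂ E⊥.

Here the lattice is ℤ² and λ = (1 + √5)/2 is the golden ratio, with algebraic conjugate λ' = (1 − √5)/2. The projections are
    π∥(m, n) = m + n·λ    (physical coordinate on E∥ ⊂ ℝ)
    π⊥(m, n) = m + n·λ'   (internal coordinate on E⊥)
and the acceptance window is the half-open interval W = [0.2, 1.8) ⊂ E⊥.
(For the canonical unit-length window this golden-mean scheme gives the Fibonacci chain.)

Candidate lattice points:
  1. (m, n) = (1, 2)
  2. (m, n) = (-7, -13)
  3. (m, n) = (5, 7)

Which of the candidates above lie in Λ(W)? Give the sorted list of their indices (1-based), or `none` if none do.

2, 3

λ' = (1−√5)/2 ≈ -0.61803.
[1] lift (1,2): star map gives -0.23607; window check 0.2 ≤ -0.23607 < 1.8 is false → out
[2] lift (-7,-13): star map gives 1.03444; window check 0.2 ≤ 1.03444 < 1.8 is true → IN Λ
[3] lift (5,7): star map gives 0.67376; window check 0.2 ≤ 0.67376 < 1.8 is true → IN Λ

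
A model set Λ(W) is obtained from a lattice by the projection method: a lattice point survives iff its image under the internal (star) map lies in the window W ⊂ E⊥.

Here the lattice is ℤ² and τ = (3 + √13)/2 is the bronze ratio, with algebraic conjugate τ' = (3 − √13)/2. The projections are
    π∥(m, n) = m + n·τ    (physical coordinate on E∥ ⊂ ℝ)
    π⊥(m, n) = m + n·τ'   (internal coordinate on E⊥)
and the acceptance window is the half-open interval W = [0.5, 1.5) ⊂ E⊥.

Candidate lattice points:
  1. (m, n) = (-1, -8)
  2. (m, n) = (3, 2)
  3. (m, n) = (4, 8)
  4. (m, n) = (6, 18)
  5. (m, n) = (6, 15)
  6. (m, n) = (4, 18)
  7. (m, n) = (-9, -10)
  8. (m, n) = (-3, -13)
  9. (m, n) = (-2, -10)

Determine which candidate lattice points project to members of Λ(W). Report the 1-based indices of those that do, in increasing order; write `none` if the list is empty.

Numerically τ ≈ 3.302776 and τ' = −1/τ ≈ -0.302776.
[1] lift (-1,-8): star map gives 1.422205; window check 0.5 ≤ 1.422205 < 1.5 is true → IN Λ
[2] lift (3,2): star map gives 2.394449; window check 0.5 ≤ 2.394449 < 1.5 is false → out
[3] lift (4,8): star map gives 1.577795; window check 0.5 ≤ 1.577795 < 1.5 is false → out
[4] lift (6,18): star map gives 0.550039; window check 0.5 ≤ 0.550039 < 1.5 is true → IN Λ
[5] lift (6,15): star map gives 1.458365; window check 0.5 ≤ 1.458365 < 1.5 is true → IN Λ
[6] lift (4,18): star map gives -1.449961; window check 0.5 ≤ -1.449961 < 1.5 is false → out
[7] lift (-9,-10): star map gives -5.972244; window check 0.5 ≤ -5.972244 < 1.5 is false → out
[8] lift (-3,-13): star map gives 0.936083; window check 0.5 ≤ 0.936083 < 1.5 is true → IN Λ
[9] lift (-2,-10): star map gives 1.027756; window check 0.5 ≤ 1.027756 < 1.5 is true → IN Λ

1, 4, 5, 8, 9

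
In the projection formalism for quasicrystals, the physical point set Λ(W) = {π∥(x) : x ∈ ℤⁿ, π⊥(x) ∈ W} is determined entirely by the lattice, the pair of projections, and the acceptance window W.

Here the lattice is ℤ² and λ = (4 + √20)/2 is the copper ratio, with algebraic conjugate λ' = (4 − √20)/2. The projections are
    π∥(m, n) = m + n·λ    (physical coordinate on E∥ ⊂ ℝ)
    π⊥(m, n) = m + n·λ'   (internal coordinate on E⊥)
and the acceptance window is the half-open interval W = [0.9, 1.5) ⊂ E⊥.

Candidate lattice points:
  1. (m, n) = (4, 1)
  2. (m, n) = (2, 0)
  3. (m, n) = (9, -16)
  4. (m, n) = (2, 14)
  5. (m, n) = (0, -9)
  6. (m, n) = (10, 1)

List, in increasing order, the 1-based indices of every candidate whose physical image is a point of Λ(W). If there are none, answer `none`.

Numerically λ ≈ 4.236068 and λ' = −1/λ ≈ -0.236068.
#1 (4,1): internal coord 4 + (1)·λ' = +3.763932; +3.763932 ∉ [0.9, 1.5) → out
#2 (2,0): internal coord 2 + (0)·λ' = +2.000000; +2.000000 ∉ [0.9, 1.5) → out
#3 (9,-16): internal coord 9 + (-16)·λ' = +12.777088; +12.777088 ∉ [0.9, 1.5) → out
#4 (2,14): internal coord 2 + (14)·λ' = -1.304952; -1.304952 ∉ [0.9, 1.5) → out
#5 (0,-9): internal coord 0 + (-9)·λ' = +2.124612; +2.124612 ∉ [0.9, 1.5) → out
#6 (10,1): internal coord 10 + (1)·λ' = +9.763932; +9.763932 ∉ [0.9, 1.5) → out

none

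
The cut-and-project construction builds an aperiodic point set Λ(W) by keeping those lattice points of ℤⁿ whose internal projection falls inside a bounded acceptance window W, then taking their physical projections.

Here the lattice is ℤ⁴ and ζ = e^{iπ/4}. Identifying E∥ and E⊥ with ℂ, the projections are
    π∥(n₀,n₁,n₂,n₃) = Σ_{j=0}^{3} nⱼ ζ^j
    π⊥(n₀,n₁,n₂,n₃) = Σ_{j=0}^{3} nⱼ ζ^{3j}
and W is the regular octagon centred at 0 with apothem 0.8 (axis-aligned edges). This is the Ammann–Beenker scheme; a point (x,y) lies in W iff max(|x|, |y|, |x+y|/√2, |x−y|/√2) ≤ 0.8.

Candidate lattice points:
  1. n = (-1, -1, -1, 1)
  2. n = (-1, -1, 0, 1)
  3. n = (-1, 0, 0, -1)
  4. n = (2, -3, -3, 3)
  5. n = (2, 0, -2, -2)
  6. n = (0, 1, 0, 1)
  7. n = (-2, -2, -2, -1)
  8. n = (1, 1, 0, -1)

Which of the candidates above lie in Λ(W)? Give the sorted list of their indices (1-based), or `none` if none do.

2, 8

π⊥(n) = n₀ + n₁ζ³ + n₂ζ⁶ + n₃ζ⁹ where ζ = e^{iπ/4}.
#1 (-1, -1, -1, 1): internal (0.414214, 1.000000); octagon support 1.000000 vs apothem 0.8 → ∉ W
#2 (-1, -1, 0, 1): internal (0.414214, 0.000000); octagon support 0.414214 vs apothem 0.8 → ∈ W
#3 (-1, 0, 0, -1): internal (-1.707107, -0.707107); octagon support 1.707107 vs apothem 0.8 → ∉ W
#4 (2, -3, -3, 3): internal (6.242641, 3.000000); octagon support 6.535534 vs apothem 0.8 → ∉ W
#5 (2, 0, -2, -2): internal (0.585786, 0.585786); octagon support 0.828427 vs apothem 0.8 → ∉ W
#6 (0, 1, 0, 1): internal (0.000000, 1.414214); octagon support 1.414214 vs apothem 0.8 → ∉ W
#7 (-2, -2, -2, -1): internal (-1.292893, -0.121320); octagon support 1.292893 vs apothem 0.8 → ∉ W
#8 (1, 1, 0, -1): internal (-0.414214, 0.000000); octagon support 0.414214 vs apothem 0.8 → ∈ W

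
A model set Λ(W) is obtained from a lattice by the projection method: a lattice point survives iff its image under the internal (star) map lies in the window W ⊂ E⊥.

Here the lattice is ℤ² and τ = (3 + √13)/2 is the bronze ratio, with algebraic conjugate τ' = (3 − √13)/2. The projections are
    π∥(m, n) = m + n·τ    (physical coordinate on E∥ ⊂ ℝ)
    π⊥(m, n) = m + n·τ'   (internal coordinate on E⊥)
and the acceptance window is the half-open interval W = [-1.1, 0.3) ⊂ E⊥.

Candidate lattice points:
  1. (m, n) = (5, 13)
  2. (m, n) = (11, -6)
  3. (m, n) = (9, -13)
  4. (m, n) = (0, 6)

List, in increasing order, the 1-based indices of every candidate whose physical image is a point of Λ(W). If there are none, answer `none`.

Numerically τ ≈ 3.3028 and τ' = −1/τ ≈ -0.3028.
[1] lift (5,13): star map gives 1.0639; window check -1.1 ≤ 1.0639 < 0.3 is false → out
[2] lift (11,-6): star map gives 12.8167; window check -1.1 ≤ 12.8167 < 0.3 is false → out
[3] lift (9,-13): star map gives 12.9361; window check -1.1 ≤ 12.9361 < 0.3 is false → out
[4] lift (0,6): star map gives -1.8167; window check -1.1 ≤ -1.8167 < 0.3 is false → out

none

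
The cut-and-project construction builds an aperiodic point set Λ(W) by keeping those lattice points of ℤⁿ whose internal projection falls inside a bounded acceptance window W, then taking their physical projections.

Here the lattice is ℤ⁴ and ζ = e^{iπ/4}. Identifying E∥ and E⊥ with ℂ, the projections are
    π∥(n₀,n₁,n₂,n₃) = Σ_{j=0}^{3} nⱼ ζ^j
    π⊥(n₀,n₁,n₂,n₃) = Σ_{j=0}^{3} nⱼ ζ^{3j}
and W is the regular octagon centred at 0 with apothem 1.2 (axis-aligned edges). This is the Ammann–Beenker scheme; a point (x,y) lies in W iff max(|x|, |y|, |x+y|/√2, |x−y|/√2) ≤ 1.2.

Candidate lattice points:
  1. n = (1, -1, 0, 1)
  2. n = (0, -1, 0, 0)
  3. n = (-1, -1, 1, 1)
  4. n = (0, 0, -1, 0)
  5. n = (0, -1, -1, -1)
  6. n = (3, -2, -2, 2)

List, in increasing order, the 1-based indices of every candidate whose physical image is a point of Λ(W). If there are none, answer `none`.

2, 3, 4, 5

Internal map: ζ^{3j} for j=0..3 gives (1,0), (−√2/2,√2/2), (0,−1), (√2/2,√2/2).
candidate 1: n = (1, -1, 0, 1) → π⊥ ≈ (+2.4142, +0.0000); max(|x|,|y|,|x±y|/√2) = 2.4142 > 1.2 ⇒ ∉ W
candidate 2: n = (0, -1, 0, 0) → π⊥ ≈ (+0.7071, -0.7071); max(|x|,|y|,|x±y|/√2) = 1.0000 ≤ 1.2 ⇒ ∈ W
candidate 3: n = (-1, -1, 1, 1) → π⊥ ≈ (+0.4142, -1.0000); max(|x|,|y|,|x±y|/√2) = 1.0000 ≤ 1.2 ⇒ ∈ W
candidate 4: n = (0, 0, -1, 0) → π⊥ ≈ (+0.0000, +1.0000); max(|x|,|y|,|x±y|/√2) = 1.0000 ≤ 1.2 ⇒ ∈ W
candidate 5: n = (0, -1, -1, -1) → π⊥ ≈ (+0.0000, -0.4142); max(|x|,|y|,|x±y|/√2) = 0.4142 ≤ 1.2 ⇒ ∈ W
candidate 6: n = (3, -2, -2, 2) → π⊥ ≈ (+5.8284, +2.0000); max(|x|,|y|,|x±y|/√2) = 5.8284 > 1.2 ⇒ ∉ W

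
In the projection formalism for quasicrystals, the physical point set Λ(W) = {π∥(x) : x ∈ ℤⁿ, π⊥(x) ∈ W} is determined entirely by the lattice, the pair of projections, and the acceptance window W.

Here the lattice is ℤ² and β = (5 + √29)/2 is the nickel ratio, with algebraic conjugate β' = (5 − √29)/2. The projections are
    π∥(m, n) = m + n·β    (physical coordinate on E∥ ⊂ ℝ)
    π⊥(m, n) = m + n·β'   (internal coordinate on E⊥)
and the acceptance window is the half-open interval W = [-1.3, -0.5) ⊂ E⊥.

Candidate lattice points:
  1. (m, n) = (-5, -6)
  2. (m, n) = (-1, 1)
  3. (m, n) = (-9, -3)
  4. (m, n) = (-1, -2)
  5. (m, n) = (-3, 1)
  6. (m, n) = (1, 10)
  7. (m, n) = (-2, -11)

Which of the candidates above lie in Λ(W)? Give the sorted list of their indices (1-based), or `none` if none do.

Numerically β ≈ 5.1926 and β' = −1/β ≈ -0.1926.
candidate 1: (m,n)=(-5,-6) → π∥ = -5-6·β ≈ -36.1555, π⊥ = -5-6·β' ≈ -3.8445 ∉ [-1.3, -0.5) ⇒ out
candidate 2: (m,n)=(-1,1) → π∥ = -1+1·β ≈ 4.1926, π⊥ = -1+1·β' ≈ -1.1926 ∈ [-1.3, -0.5) ⇒ IN Λ
candidate 3: (m,n)=(-9,-3) → π∥ = -9-3·β ≈ -24.5777, π⊥ = -9-3·β' ≈ -8.4223 ∉ [-1.3, -0.5) ⇒ out
candidate 4: (m,n)=(-1,-2) → π∥ = -1-2·β ≈ -11.3852, π⊥ = -1-2·β' ≈ -0.6148 ∈ [-1.3, -0.5) ⇒ IN Λ
candidate 5: (m,n)=(-3,1) → π∥ = -3+1·β ≈ 2.1926, π⊥ = -3+1·β' ≈ -3.1926 ∉ [-1.3, -0.5) ⇒ out
candidate 6: (m,n)=(1,10) → π∥ = 1+10·β ≈ 52.9258, π⊥ = 1+10·β' ≈ -0.9258 ∈ [-1.3, -0.5) ⇒ IN Λ
candidate 7: (m,n)=(-2,-11) → π∥ = -2-11·β ≈ -59.1184, π⊥ = -2-11·β' ≈ 0.1184 ∉ [-1.3, -0.5) ⇒ out

2, 4, 6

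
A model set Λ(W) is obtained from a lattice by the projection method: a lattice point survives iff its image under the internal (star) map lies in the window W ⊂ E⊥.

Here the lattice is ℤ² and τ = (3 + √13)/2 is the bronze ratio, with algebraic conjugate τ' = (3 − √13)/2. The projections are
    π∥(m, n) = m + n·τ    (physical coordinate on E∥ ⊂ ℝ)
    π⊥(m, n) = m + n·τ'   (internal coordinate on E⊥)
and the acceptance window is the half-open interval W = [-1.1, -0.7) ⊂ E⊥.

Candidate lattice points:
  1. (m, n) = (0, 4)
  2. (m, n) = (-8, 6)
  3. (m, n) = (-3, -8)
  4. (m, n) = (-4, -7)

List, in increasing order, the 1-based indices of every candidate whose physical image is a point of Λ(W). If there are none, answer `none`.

none

τ' = (3−√13)/2 ≈ -0.302776.
candidate 1: (m,n)=(0,4) → π∥ = 0+4·τ ≈ 13.211103, π⊥ = 0+4·τ' ≈ -1.211103 ∉ [-1.1, -0.7) ⇒ out
candidate 2: (m,n)=(-8,6) → π∥ = -8+6·τ ≈ 11.816654, π⊥ = -8+6·τ' ≈ -9.816654 ∉ [-1.1, -0.7) ⇒ out
candidate 3: (m,n)=(-3,-8) → π∥ = -3-8·τ ≈ -29.422205, π⊥ = -3-8·τ' ≈ -0.577795 ∉ [-1.1, -0.7) ⇒ out
candidate 4: (m,n)=(-4,-7) → π∥ = -4-7·τ ≈ -27.119429, π⊥ = -4-7·τ' ≈ -1.880571 ∉ [-1.1, -0.7) ⇒ out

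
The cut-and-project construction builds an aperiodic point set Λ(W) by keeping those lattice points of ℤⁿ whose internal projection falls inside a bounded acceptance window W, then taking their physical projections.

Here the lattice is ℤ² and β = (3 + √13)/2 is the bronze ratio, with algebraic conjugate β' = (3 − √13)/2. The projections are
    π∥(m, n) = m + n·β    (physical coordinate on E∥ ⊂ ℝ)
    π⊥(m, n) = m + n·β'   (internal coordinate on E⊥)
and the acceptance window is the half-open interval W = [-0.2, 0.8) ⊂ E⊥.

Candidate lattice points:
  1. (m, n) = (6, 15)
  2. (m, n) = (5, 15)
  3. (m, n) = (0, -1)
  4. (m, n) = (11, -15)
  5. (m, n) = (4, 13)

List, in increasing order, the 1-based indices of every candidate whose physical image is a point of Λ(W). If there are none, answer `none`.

2, 3, 5

Numerically β ≈ 3.302776 and β' = −1/β ≈ -0.302776.
[1] lift (6,15): star map gives 1.458365; window check -0.2 ≤ 1.458365 < 0.8 is false → out
[2] lift (5,15): star map gives 0.458365; window check -0.2 ≤ 0.458365 < 0.8 is true → IN Λ
[3] lift (0,-1): star map gives 0.302776; window check -0.2 ≤ 0.302776 < 0.8 is true → IN Λ
[4] lift (11,-15): star map gives 15.541635; window check -0.2 ≤ 15.541635 < 0.8 is false → out
[5] lift (4,13): star map gives 0.063917; window check -0.2 ≤ 0.063917 < 0.8 is true → IN Λ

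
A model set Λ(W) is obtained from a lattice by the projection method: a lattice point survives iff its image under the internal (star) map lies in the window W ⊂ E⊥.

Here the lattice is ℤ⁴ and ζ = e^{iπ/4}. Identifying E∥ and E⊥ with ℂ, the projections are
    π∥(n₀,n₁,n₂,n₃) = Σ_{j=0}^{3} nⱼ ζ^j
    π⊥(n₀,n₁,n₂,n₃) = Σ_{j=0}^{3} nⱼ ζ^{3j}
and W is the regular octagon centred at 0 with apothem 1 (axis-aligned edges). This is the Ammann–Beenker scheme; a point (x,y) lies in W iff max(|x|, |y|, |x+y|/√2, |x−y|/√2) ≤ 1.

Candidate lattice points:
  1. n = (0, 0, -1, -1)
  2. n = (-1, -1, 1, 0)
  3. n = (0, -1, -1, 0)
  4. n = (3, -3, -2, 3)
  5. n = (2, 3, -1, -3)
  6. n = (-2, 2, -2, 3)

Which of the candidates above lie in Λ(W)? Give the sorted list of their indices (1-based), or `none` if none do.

Internal map: ζ^{3j} for j=0..3 gives (1,0), (−√2/2,√2/2), (0,−1), (√2/2,√2/2).
#1 (0, 0, -1, -1): internal (-0.707107, 0.292893); octagon support 0.707107 vs apothem 1 → ∈ W
#2 (-1, -1, 1, 0): internal (-0.292893, -1.707107); octagon support 1.707107 vs apothem 1 → ∉ W
#3 (0, -1, -1, 0): internal (0.707107, 0.292893); octagon support 0.707107 vs apothem 1 → ∈ W
#4 (3, -3, -2, 3): internal (7.242641, 2.000000); octagon support 7.242641 vs apothem 1 → ∉ W
#5 (2, 3, -1, -3): internal (-2.242641, 1.000000); octagon support 2.292893 vs apothem 1 → ∉ W
#6 (-2, 2, -2, 3): internal (-1.292893, 5.535534); octagon support 5.535534 vs apothem 1 → ∉ W

1, 3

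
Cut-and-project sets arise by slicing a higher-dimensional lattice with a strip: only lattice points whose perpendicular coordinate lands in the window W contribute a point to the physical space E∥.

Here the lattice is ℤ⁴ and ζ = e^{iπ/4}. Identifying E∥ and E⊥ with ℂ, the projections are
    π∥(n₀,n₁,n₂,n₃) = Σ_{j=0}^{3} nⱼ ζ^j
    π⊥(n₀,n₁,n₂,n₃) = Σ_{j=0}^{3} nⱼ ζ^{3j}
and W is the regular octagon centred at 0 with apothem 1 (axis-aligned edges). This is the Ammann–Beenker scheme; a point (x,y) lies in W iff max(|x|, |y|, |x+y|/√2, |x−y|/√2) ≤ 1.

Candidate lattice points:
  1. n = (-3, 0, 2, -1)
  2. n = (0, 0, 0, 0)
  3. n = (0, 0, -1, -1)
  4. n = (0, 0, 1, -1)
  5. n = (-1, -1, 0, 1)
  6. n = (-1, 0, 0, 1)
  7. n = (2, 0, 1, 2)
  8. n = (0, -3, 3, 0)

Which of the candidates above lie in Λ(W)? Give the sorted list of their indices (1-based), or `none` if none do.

With ζ = e^{iπ/4} the internal vectors are ζ^0,ζ^3,ζ^6,ζ^9.
candidate 1: n = (-3, 0, 2, -1) → π⊥ ≈ (-3.707107, -2.707107); max(|x|,|y|,|x±y|/√2) = 4.535534 > 1 ⇒ ∉ W
candidate 2: n = (0, 0, 0, 0) → π⊥ ≈ (+0.000000, +0.000000); max(|x|,|y|,|x±y|/√2) = 0.000000 ≤ 1 ⇒ ∈ W
candidate 3: n = (0, 0, -1, -1) → π⊥ ≈ (-0.707107, +0.292893); max(|x|,|y|,|x±y|/√2) = 0.707107 ≤ 1 ⇒ ∈ W
candidate 4: n = (0, 0, 1, -1) → π⊥ ≈ (-0.707107, -1.707107); max(|x|,|y|,|x±y|/√2) = 1.707107 > 1 ⇒ ∉ W
candidate 5: n = (-1, -1, 0, 1) → π⊥ ≈ (+0.414214, +0.000000); max(|x|,|y|,|x±y|/√2) = 0.414214 ≤ 1 ⇒ ∈ W
candidate 6: n = (-1, 0, 0, 1) → π⊥ ≈ (-0.292893, +0.707107); max(|x|,|y|,|x±y|/√2) = 0.707107 ≤ 1 ⇒ ∈ W
candidate 7: n = (2, 0, 1, 2) → π⊥ ≈ (+3.414214, +0.414214); max(|x|,|y|,|x±y|/√2) = 3.414214 > 1 ⇒ ∉ W
candidate 8: n = (0, -3, 3, 0) → π⊥ ≈ (+2.121320, -5.121320); max(|x|,|y|,|x±y|/√2) = 5.121320 > 1 ⇒ ∉ W

2, 3, 5, 6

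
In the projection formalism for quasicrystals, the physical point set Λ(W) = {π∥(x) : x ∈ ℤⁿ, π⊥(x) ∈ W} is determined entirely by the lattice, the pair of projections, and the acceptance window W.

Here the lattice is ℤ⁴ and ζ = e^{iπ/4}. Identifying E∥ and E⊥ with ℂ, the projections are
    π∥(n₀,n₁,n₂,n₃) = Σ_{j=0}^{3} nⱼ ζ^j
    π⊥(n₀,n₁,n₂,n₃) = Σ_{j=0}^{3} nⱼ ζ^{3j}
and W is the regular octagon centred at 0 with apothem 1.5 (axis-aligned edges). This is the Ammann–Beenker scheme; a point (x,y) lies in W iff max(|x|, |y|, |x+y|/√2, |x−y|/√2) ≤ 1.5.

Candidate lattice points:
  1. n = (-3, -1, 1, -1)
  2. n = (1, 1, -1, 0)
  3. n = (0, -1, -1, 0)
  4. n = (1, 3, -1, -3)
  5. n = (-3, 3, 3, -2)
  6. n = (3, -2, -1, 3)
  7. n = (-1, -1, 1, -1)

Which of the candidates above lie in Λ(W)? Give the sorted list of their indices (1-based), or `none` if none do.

3

With ζ = e^{iπ/4} the internal vectors are ζ^0,ζ^3,ζ^6,ζ^9.
#1 (-3, -1, 1, -1): internal (-3.0000, -2.4142); octagon support 3.8284 vs apothem 1.5 → ∉ W
#2 (1, 1, -1, 0): internal (0.2929, 1.7071); octagon support 1.7071 vs apothem 1.5 → ∉ W
#3 (0, -1, -1, 0): internal (0.7071, 0.2929); octagon support 0.7071 vs apothem 1.5 → ∈ W
#4 (1, 3, -1, -3): internal (-3.2426, 1.0000); octagon support 3.2426 vs apothem 1.5 → ∉ W
#5 (-3, 3, 3, -2): internal (-6.5355, -2.2929); octagon support 6.5355 vs apothem 1.5 → ∉ W
#6 (3, -2, -1, 3): internal (6.5355, 1.7071); octagon support 6.5355 vs apothem 1.5 → ∉ W
#7 (-1, -1, 1, -1): internal (-1.0000, -2.4142); octagon support 2.4142 vs apothem 1.5 → ∉ W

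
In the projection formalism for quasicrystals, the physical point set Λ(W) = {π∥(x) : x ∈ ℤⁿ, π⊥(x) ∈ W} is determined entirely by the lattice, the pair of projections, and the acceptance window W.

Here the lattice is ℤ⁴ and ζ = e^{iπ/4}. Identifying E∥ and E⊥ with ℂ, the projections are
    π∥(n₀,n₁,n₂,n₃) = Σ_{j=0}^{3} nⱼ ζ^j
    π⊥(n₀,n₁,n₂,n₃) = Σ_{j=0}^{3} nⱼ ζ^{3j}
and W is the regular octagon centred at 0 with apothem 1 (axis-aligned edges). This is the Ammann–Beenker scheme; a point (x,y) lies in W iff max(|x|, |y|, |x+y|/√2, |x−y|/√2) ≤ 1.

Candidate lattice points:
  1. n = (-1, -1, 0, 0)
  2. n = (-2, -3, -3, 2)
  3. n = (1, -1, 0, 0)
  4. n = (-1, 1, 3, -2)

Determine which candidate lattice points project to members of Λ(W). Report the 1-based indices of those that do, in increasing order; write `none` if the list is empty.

Internal map: ζ^{3j} for j=0..3 gives (1,0), (−√2/2,√2/2), (0,−1), (√2/2,√2/2).
#1 (-1, -1, 0, 0): internal (-0.292893, -0.707107); octagon support 0.707107 vs apothem 1 → ∈ W
#2 (-2, -3, -3, 2): internal (1.535534, 2.292893); octagon support 2.707107 vs apothem 1 → ∉ W
#3 (1, -1, 0, 0): internal (1.707107, -0.707107); octagon support 1.707107 vs apothem 1 → ∉ W
#4 (-1, 1, 3, -2): internal (-3.121320, -3.707107); octagon support 4.828427 vs apothem 1 → ∉ W

1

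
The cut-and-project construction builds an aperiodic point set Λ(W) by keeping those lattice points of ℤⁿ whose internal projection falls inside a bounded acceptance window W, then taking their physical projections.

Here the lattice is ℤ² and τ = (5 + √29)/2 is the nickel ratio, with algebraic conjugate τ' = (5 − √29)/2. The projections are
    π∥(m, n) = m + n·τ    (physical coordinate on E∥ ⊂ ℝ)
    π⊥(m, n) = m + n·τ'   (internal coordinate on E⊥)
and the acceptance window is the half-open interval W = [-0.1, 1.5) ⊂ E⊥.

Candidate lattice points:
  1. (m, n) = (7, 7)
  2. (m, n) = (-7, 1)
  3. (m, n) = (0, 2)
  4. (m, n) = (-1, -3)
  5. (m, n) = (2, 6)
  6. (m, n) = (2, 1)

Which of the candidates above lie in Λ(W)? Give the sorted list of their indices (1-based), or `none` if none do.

5

Numerically τ ≈ 5.192582 and τ' = −1/τ ≈ -0.192582.
candidate 1: (m,n)=(7,7) → π∥ = 7+7·τ ≈ 43.348077, π⊥ = 7+7·τ' ≈ 5.651923 ∉ [-0.1, 1.5) ⇒ out
candidate 2: (m,n)=(-7,1) → π∥ = -7+1·τ ≈ -1.807418, π⊥ = -7+1·τ' ≈ -7.192582 ∉ [-0.1, 1.5) ⇒ out
candidate 3: (m,n)=(0,2) → π∥ = 0+2·τ ≈ 10.385165, π⊥ = 0+2·τ' ≈ -0.385165 ∉ [-0.1, 1.5) ⇒ out
candidate 4: (m,n)=(-1,-3) → π∥ = -1-3·τ ≈ -16.577747, π⊥ = -1-3·τ' ≈ -0.422253 ∉ [-0.1, 1.5) ⇒ out
candidate 5: (m,n)=(2,6) → π∥ = 2+6·τ ≈ 33.155494, π⊥ = 2+6·τ' ≈ 0.844506 ∈ [-0.1, 1.5) ⇒ IN Λ
candidate 6: (m,n)=(2,1) → π∥ = 2+1·τ ≈ 7.192582, π⊥ = 2+1·τ' ≈ 1.807418 ∉ [-0.1, 1.5) ⇒ out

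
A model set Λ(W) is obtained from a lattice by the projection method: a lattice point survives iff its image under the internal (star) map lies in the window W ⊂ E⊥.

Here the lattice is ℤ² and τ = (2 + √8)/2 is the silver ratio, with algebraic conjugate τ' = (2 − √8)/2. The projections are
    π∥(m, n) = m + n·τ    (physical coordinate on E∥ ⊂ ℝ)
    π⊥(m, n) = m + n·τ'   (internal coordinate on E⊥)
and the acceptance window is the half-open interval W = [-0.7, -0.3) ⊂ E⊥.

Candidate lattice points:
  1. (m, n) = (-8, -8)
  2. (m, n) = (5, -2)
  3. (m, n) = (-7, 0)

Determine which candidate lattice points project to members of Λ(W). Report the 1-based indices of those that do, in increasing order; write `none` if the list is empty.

Compute τ' = (2−√8)/2 = -0.414214, so π⊥(m,n) = m -0.414214·n.
#1 (-8,-8): internal coord -8 + (-8)·τ' = -4.686292; -4.686292 ∉ [-0.7, -0.3) → out
#2 (5,-2): internal coord 5 + (-2)·τ' = +5.828427; +5.828427 ∉ [-0.7, -0.3) → out
#3 (-7,0): internal coord -7 + (0)·τ' = -7.000000; -7.000000 ∉ [-0.7, -0.3) → out

none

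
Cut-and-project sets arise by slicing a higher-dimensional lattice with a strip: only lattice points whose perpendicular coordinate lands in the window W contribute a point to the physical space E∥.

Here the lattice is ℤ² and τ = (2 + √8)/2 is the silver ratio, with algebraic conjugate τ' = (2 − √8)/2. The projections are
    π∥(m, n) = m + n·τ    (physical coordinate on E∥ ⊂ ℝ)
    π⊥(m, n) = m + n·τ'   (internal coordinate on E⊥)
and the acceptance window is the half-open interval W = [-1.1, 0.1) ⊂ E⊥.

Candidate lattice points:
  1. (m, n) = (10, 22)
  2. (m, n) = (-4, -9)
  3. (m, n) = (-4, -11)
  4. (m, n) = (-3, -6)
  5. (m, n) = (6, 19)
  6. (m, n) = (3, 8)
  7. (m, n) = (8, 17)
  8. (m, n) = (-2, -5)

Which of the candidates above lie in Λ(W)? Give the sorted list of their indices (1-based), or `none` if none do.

Compute τ' = (2−√8)/2 = -0.414214, so π⊥(m,n) = m -0.414214·n.
candidate 1: (m,n)=(10,22) → π∥ = 10+22·τ ≈ 63.112698, π⊥ = 10+22·τ' ≈ 0.887302 ∉ [-1.1, 0.1) ⇒ out
candidate 2: (m,n)=(-4,-9) → π∥ = -4-9·τ ≈ -25.727922, π⊥ = -4-9·τ' ≈ -0.272078 ∈ [-1.1, 0.1) ⇒ IN Λ
candidate 3: (m,n)=(-4,-11) → π∥ = -4-11·τ ≈ -30.556349, π⊥ = -4-11·τ' ≈ 0.556349 ∉ [-1.1, 0.1) ⇒ out
candidate 4: (m,n)=(-3,-6) → π∥ = -3-6·τ ≈ -17.485281, π⊥ = -3-6·τ' ≈ -0.514719 ∈ [-1.1, 0.1) ⇒ IN Λ
candidate 5: (m,n)=(6,19) → π∥ = 6+19·τ ≈ 51.870058, π⊥ = 6+19·τ' ≈ -1.870058 ∉ [-1.1, 0.1) ⇒ out
candidate 6: (m,n)=(3,8) → π∥ = 3+8·τ ≈ 22.313708, π⊥ = 3+8·τ' ≈ -0.313708 ∈ [-1.1, 0.1) ⇒ IN Λ
candidate 7: (m,n)=(8,17) → π∥ = 8+17·τ ≈ 49.041631, π⊥ = 8+17·τ' ≈ 0.958369 ∉ [-1.1, 0.1) ⇒ out
candidate 8: (m,n)=(-2,-5) → π∥ = -2-5·τ ≈ -14.071068, π⊥ = -2-5·τ' ≈ 0.071068 ∈ [-1.1, 0.1) ⇒ IN Λ

2, 4, 6, 8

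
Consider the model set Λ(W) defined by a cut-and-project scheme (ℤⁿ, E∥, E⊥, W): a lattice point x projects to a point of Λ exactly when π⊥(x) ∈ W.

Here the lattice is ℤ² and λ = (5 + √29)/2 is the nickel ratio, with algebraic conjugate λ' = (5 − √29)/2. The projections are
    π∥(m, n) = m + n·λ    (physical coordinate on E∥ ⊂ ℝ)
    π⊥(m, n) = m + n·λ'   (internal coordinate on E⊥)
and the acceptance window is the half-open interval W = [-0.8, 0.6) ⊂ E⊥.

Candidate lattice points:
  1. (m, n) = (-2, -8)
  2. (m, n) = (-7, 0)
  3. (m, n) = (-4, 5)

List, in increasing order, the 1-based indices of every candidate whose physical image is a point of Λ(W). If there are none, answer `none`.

1

Numerically λ ≈ 5.1926 and λ' = −1/λ ≈ -0.1926.
#1 (-2,-8): internal coord -2 + (-8)·λ' = -0.4593; -0.4593 ∈ [-0.8, 0.6) → IN Λ
#2 (-7,0): internal coord -7 + (0)·λ' = -7.0000; -7.0000 ∉ [-0.8, 0.6) → out
#3 (-4,5): internal coord -4 + (5)·λ' = -4.9629; -4.9629 ∉ [-0.8, 0.6) → out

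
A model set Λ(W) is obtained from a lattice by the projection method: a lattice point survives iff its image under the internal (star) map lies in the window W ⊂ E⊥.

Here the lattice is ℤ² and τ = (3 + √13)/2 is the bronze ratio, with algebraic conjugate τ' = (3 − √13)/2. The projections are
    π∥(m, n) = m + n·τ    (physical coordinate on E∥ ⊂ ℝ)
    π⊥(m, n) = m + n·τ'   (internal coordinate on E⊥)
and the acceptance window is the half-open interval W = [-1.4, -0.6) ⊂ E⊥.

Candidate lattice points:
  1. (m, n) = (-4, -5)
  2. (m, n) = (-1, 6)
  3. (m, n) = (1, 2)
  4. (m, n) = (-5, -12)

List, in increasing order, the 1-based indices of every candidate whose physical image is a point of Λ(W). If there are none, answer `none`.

Compute τ' = (3−√13)/2 = -0.30278, so π⊥(m,n) = m -0.30278·n.
#1 (-4,-5): internal coord -4 + (-5)·τ' = -2.48612; -2.48612 ∉ [-1.4, -0.6) → out
#2 (-1,6): internal coord -1 + (6)·τ' = -2.81665; -2.81665 ∉ [-1.4, -0.6) → out
#3 (1,2): internal coord 1 + (2)·τ' = +0.39445; +0.39445 ∉ [-1.4, -0.6) → out
#4 (-5,-12): internal coord -5 + (-12)·τ' = -1.36669; -1.36669 ∈ [-1.4, -0.6) → IN Λ

4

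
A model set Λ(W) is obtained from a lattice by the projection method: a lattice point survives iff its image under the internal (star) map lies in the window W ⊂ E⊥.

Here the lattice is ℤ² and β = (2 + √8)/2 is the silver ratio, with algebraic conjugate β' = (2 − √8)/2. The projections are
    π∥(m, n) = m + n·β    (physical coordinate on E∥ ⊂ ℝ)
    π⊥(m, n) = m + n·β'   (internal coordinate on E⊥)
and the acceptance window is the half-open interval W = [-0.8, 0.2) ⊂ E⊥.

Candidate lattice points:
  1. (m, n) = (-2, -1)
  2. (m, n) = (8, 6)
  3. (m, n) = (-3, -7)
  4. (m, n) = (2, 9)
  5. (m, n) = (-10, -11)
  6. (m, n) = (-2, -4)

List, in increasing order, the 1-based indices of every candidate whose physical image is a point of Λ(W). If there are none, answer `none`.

3, 6

β' = (2−√8)/2 ≈ -0.4142.
#1 (-2,-1): internal coord -2 + (-1)·β' = -1.5858; -1.5858 ∉ [-0.8, 0.2) → out
#2 (8,6): internal coord 8 + (6)·β' = +5.5147; +5.5147 ∉ [-0.8, 0.2) → out
#3 (-3,-7): internal coord -3 + (-7)·β' = -0.1005; -0.1005 ∈ [-0.8, 0.2) → IN Λ
#4 (2,9): internal coord 2 + (9)·β' = -1.7279; -1.7279 ∉ [-0.8, 0.2) → out
#5 (-10,-11): internal coord -10 + (-11)·β' = -5.4437; -5.4437 ∉ [-0.8, 0.2) → out
#6 (-2,-4): internal coord -2 + (-4)·β' = -0.3431; -0.3431 ∈ [-0.8, 0.2) → IN Λ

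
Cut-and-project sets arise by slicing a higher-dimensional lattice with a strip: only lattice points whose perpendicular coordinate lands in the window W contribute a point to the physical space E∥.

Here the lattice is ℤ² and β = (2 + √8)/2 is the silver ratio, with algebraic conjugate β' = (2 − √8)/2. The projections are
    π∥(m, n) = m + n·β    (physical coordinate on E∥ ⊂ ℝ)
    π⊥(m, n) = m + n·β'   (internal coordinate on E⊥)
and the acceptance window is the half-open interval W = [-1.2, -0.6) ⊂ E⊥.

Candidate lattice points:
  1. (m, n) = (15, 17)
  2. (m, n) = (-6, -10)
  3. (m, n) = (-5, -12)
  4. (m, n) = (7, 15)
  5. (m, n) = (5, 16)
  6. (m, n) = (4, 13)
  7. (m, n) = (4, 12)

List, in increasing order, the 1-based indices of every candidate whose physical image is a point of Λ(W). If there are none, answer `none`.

Numerically β ≈ 2.4142 and β' = −1/β ≈ -0.4142.
#1 (15,17): internal coord 15 + (17)·β' = +7.9584; +7.9584 ∉ [-1.2, -0.6) → out
#2 (-6,-10): internal coord -6 + (-10)·β' = -1.8579; -1.8579 ∉ [-1.2, -0.6) → out
#3 (-5,-12): internal coord -5 + (-12)·β' = -0.0294; -0.0294 ∉ [-1.2, -0.6) → out
#4 (7,15): internal coord 7 + (15)·β' = +0.7868; +0.7868 ∉ [-1.2, -0.6) → out
#5 (5,16): internal coord 5 + (16)·β' = -1.6274; -1.6274 ∉ [-1.2, -0.6) → out
#6 (4,13): internal coord 4 + (13)·β' = -1.3848; -1.3848 ∉ [-1.2, -0.6) → out
#7 (4,12): internal coord 4 + (12)·β' = -0.9706; -0.9706 ∈ [-1.2, -0.6) → IN Λ

7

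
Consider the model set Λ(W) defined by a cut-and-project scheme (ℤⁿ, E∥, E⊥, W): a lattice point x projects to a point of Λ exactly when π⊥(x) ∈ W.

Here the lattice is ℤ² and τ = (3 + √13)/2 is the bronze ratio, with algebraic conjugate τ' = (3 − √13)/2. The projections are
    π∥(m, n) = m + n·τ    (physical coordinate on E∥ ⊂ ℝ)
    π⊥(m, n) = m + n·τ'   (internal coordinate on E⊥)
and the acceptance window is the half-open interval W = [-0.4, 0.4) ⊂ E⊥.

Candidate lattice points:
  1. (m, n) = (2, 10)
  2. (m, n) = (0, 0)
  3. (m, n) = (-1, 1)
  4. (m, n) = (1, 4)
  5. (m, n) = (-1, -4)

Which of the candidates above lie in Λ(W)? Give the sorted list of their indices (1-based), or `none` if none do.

Numerically τ ≈ 3.3028 and τ' = −1/τ ≈ -0.3028.
[1] lift (2,10): star map gives -1.0278; window check -0.4 ≤ -1.0278 < 0.4 is false → out
[2] lift (0,0): star map gives 0.0000; window check -0.4 ≤ 0.0000 < 0.4 is true → IN Λ
[3] lift (-1,1): star map gives -1.3028; window check -0.4 ≤ -1.3028 < 0.4 is false → out
[4] lift (1,4): star map gives -0.2111; window check -0.4 ≤ -0.2111 < 0.4 is true → IN Λ
[5] lift (-1,-4): star map gives 0.2111; window check -0.4 ≤ 0.2111 < 0.4 is true → IN Λ

2, 4, 5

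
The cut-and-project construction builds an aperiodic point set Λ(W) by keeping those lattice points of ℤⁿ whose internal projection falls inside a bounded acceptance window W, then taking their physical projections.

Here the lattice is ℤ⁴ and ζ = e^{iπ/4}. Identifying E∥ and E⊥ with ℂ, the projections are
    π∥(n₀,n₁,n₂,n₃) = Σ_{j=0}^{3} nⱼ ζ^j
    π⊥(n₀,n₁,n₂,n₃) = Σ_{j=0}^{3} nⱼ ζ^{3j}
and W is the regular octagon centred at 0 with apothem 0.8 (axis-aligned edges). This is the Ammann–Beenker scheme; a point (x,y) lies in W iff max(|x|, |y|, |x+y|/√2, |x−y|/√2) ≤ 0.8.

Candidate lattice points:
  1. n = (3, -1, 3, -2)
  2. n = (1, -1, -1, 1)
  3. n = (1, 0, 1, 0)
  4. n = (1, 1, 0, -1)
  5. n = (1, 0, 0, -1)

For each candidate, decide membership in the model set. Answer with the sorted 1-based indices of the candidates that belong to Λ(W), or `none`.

Internal map: ζ^{3j} for j=0..3 gives (1,0), (−√2/2,√2/2), (0,−1), (√2/2,√2/2).
#1 (3, -1, 3, -2): internal (2.292893, -5.121320); octagon support 5.242641 vs apothem 0.8 → ∉ W
#2 (1, -1, -1, 1): internal (2.414214, 1.000000); octagon support 2.414214 vs apothem 0.8 → ∉ W
#3 (1, 0, 1, 0): internal (1.000000, -1.000000); octagon support 1.414214 vs apothem 0.8 → ∉ W
#4 (1, 1, 0, -1): internal (-0.414214, 0.000000); octagon support 0.414214 vs apothem 0.8 → ∈ W
#5 (1, 0, 0, -1): internal (0.292893, -0.707107); octagon support 0.707107 vs apothem 0.8 → ∈ W

4, 5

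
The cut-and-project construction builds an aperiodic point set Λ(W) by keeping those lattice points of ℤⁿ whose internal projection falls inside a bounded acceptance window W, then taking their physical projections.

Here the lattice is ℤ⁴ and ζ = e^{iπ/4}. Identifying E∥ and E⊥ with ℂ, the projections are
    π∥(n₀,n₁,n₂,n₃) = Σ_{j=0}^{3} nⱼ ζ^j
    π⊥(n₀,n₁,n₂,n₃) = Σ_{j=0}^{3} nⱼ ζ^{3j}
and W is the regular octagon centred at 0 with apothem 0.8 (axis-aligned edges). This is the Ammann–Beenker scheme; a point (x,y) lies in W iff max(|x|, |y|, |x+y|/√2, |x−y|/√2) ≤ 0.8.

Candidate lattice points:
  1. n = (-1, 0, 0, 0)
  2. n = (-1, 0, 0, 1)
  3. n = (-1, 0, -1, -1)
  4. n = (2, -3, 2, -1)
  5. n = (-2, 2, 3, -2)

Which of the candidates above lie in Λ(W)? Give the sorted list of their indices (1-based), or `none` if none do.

π⊥(n) = n₀ + n₁ζ³ + n₂ζ⁶ + n₃ζ⁹ where ζ = e^{iπ/4}.
#1 (-1, 0, 0, 0): internal (-1.000000, 0.000000); octagon support 1.000000 vs apothem 0.8 → ∉ W
#2 (-1, 0, 0, 1): internal (-0.292893, 0.707107); octagon support 0.707107 vs apothem 0.8 → ∈ W
#3 (-1, 0, -1, -1): internal (-1.707107, 0.292893); octagon support 1.707107 vs apothem 0.8 → ∉ W
#4 (2, -3, 2, -1): internal (3.414214, -4.828427); octagon support 5.828427 vs apothem 0.8 → ∉ W
#5 (-2, 2, 3, -2): internal (-4.828427, -3.000000); octagon support 5.535534 vs apothem 0.8 → ∉ W

2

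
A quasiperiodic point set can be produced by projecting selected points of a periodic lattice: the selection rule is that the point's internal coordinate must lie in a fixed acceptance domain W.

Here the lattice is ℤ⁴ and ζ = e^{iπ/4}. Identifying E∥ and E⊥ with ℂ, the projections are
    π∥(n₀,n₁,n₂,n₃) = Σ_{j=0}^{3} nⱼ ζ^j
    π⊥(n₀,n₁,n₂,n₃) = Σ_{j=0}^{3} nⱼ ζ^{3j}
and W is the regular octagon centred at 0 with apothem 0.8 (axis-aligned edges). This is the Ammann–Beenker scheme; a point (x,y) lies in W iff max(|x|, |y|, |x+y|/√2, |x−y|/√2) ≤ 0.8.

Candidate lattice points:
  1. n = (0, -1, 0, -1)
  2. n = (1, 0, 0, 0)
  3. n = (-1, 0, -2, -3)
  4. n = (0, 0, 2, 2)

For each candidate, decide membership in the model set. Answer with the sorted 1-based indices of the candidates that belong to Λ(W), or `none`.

π⊥(n) = n₀ + n₁ζ³ + n₂ζ⁶ + n₃ζ⁹ where ζ = e^{iπ/4}.
candidate 1: n = (0, -1, 0, -1) → π⊥ ≈ (+0.00000, -1.41421); max(|x|,|y|,|x±y|/√2) = 1.41421 > 0.8 ⇒ ∉ W
candidate 2: n = (1, 0, 0, 0) → π⊥ ≈ (+1.00000, +0.00000); max(|x|,|y|,|x±y|/√2) = 1.00000 > 0.8 ⇒ ∉ W
candidate 3: n = (-1, 0, -2, -3) → π⊥ ≈ (-3.12132, -0.12132); max(|x|,|y|,|x±y|/√2) = 3.12132 > 0.8 ⇒ ∉ W
candidate 4: n = (0, 0, 2, 2) → π⊥ ≈ (+1.41421, -0.58579); max(|x|,|y|,|x±y|/√2) = 1.41421 > 0.8 ⇒ ∉ W

none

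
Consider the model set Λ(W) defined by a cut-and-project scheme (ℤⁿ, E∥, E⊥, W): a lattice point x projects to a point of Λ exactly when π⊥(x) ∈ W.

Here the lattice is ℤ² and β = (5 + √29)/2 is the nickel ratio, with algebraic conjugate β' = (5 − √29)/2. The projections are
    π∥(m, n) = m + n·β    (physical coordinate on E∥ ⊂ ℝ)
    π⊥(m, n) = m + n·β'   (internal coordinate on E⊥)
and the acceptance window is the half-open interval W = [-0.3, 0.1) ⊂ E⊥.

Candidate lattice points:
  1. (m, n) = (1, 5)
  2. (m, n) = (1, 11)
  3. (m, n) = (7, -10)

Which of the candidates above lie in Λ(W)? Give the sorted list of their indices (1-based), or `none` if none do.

Compute β' = (5−√29)/2 = -0.192582, so π⊥(m,n) = m -0.192582·n.
[1] lift (1,5): star map gives 0.037088; window check -0.3 ≤ 0.037088 < 0.1 is true → IN Λ
[2] lift (1,11): star map gives -1.118406; window check -0.3 ≤ -1.118406 < 0.1 is false → out
[3] lift (7,-10): star map gives 8.925824; window check -0.3 ≤ 8.925824 < 0.1 is false → out

1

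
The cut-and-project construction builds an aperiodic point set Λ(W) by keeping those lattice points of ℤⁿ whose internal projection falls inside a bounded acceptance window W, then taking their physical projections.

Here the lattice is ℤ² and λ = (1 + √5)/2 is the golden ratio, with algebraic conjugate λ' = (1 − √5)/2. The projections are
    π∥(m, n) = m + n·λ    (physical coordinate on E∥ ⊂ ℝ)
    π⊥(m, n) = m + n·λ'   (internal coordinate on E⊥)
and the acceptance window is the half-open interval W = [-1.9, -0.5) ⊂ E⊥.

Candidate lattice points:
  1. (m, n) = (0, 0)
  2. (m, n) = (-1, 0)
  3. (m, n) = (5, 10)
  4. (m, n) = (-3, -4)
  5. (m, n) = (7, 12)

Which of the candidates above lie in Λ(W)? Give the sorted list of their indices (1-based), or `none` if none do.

2, 3, 4

Numerically λ ≈ 1.6180 and λ' = −1/λ ≈ -0.6180.
candidate 1: (m,n)=(0,0) → π∥ = 0+0·λ ≈ 0.0000, π⊥ = 0+0·λ' ≈ 0.0000 ∉ [-1.9, -0.5) ⇒ out
candidate 2: (m,n)=(-1,0) → π∥ = -1+0·λ ≈ -1.0000, π⊥ = -1+0·λ' ≈ -1.0000 ∈ [-1.9, -0.5) ⇒ IN Λ
candidate 3: (m,n)=(5,10) → π∥ = 5+10·λ ≈ 21.1803, π⊥ = 5+10·λ' ≈ -1.1803 ∈ [-1.9, -0.5) ⇒ IN Λ
candidate 4: (m,n)=(-3,-4) → π∥ = -3-4·λ ≈ -9.4721, π⊥ = -3-4·λ' ≈ -0.5279 ∈ [-1.9, -0.5) ⇒ IN Λ
candidate 5: (m,n)=(7,12) → π∥ = 7+12·λ ≈ 26.4164, π⊥ = 7+12·λ' ≈ -0.4164 ∉ [-1.9, -0.5) ⇒ out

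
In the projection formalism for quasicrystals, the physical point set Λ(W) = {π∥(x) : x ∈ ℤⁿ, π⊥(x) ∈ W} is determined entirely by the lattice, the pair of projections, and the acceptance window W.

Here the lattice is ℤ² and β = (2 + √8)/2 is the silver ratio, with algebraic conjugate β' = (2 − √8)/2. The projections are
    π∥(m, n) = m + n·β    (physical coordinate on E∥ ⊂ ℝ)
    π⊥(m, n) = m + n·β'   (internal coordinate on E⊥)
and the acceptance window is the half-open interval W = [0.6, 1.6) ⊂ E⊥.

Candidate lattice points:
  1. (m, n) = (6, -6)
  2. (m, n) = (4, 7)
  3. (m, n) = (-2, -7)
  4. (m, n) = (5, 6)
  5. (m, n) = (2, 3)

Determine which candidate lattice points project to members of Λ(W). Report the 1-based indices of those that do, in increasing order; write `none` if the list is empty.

β' = (2−√8)/2 ≈ -0.4142.
[1] lift (6,-6): star map gives 8.4853; window check 0.6 ≤ 8.4853 < 1.6 is false → out
[2] lift (4,7): star map gives 1.1005; window check 0.6 ≤ 1.1005 < 1.6 is true → IN Λ
[3] lift (-2,-7): star map gives 0.8995; window check 0.6 ≤ 0.8995 < 1.6 is true → IN Λ
[4] lift (5,6): star map gives 2.5147; window check 0.6 ≤ 2.5147 < 1.6 is false → out
[5] lift (2,3): star map gives 0.7574; window check 0.6 ≤ 0.7574 < 1.6 is true → IN Λ

2, 3, 5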